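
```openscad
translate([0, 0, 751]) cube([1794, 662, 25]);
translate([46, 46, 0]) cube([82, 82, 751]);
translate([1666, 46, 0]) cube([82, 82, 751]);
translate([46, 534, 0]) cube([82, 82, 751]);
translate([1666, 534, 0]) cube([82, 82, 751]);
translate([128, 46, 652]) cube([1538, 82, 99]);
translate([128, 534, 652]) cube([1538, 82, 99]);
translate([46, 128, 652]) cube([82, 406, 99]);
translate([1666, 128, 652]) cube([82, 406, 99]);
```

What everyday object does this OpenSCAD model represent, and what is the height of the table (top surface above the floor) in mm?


A table. The table height is 776 mm.

A 1794×662×25 slab sits at z = 751 on four 82 mm square posts — a table. The top surface is at 751 + 25 = 776 mm.


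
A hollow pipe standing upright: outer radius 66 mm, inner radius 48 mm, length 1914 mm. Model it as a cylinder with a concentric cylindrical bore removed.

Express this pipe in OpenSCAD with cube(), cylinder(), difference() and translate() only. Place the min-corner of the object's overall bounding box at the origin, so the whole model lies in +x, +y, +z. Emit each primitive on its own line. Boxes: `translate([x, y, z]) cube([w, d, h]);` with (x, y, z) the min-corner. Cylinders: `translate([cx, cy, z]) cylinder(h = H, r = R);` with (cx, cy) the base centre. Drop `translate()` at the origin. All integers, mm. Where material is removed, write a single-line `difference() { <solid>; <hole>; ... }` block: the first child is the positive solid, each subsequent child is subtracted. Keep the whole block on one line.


difference() { translate([66, 66, 0]) cylinder(h = 1914, r = 66); translate([66, 66, 0]) cylinder(h = 1914, r = 48); }


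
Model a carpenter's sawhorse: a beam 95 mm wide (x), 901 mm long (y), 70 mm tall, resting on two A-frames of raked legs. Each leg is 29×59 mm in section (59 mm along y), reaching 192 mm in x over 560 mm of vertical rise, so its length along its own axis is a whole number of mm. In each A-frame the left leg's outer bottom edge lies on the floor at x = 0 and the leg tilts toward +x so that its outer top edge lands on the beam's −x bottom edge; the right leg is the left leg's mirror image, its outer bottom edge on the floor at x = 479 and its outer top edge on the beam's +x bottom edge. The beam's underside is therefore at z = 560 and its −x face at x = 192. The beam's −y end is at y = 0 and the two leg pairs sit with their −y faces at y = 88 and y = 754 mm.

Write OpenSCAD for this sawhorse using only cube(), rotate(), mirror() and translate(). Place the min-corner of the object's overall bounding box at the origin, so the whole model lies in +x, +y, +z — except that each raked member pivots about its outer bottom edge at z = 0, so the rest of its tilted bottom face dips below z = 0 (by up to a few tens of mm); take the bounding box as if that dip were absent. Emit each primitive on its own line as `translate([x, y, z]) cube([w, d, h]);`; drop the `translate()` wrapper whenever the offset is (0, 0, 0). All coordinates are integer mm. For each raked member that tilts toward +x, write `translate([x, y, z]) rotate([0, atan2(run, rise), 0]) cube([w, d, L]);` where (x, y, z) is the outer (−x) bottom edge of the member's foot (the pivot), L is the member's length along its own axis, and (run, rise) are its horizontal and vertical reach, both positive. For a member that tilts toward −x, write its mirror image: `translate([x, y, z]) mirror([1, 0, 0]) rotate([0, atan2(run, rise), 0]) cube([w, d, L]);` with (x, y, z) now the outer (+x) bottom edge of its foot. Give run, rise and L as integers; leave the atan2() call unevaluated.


// leg length = √(192² + 560²) = 592
// right-leg outer foot x = 2·192 + 95 = 479
// beam min-corner = (192, 0, 560)
translate([192, 0, 560]) cube([95, 901, 70]);
translate([0, 88, 0]) rotate([0, atan2(192, 560), 0]) cube([29, 59, 592]);
translate([479, 88, 0]) mirror([1, 0, 0]) rotate([0, atan2(192, 560), 0]) cube([29, 59, 592]);
translate([0, 754, 0]) rotate([0, atan2(192, 560), 0]) cube([29, 59, 592]);
translate([479, 754, 0]) mirror([1, 0, 0]) rotate([0, atan2(192, 560), 0]) cube([29, 59, 592]);


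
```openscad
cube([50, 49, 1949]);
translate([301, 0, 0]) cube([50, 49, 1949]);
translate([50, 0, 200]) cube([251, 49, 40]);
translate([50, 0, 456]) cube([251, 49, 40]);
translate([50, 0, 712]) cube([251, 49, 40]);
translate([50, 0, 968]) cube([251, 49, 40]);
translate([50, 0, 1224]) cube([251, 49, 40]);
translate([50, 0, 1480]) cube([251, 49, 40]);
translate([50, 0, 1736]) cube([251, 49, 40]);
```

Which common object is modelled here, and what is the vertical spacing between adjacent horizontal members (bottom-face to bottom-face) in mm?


A ladder. The rung spacing is 256 mm.

Two tall 50×49 posts with 7 short bars between them — a ladder. Adjacent rungs sit at z = 200 and z = 456, so the spacing is 456 − 200 = 256 mm.


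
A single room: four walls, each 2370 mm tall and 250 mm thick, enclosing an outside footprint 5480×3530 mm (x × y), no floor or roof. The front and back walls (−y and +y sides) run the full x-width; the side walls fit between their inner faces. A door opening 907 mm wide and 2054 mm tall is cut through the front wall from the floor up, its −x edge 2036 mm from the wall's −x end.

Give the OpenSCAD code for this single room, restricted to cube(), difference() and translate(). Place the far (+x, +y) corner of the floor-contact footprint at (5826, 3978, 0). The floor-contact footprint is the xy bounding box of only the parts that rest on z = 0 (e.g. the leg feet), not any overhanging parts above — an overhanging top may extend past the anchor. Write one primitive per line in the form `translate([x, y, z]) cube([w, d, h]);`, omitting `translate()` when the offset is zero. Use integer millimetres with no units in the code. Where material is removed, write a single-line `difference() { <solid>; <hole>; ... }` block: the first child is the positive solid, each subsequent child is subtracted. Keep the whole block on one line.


difference() { translate([346, 448, 0]) cube([5480, 250, 2370]); translate([2382, 448, 0]) cube([907, 250, 2054]); }
translate([346, 3728, 0]) cube([5480, 250, 2370]);
translate([346, 698, 0]) cube([250, 3030, 2370]);
translate([5576, 698, 0]) cube([250, 3030, 2370]);


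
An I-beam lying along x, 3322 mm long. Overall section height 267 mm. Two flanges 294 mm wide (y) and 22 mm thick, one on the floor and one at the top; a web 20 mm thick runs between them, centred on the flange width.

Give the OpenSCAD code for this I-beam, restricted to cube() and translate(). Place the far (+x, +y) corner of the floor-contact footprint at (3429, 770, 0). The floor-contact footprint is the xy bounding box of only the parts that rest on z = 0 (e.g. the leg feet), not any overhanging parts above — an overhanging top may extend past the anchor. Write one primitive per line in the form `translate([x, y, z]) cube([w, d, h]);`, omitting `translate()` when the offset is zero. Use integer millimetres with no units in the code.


translate([107, 476, 0]) cube([3322, 294, 22]);
translate([107, 613, 22]) cube([3322, 20, 223]);
translate([107, 476, 245]) cube([3322, 294, 22]);


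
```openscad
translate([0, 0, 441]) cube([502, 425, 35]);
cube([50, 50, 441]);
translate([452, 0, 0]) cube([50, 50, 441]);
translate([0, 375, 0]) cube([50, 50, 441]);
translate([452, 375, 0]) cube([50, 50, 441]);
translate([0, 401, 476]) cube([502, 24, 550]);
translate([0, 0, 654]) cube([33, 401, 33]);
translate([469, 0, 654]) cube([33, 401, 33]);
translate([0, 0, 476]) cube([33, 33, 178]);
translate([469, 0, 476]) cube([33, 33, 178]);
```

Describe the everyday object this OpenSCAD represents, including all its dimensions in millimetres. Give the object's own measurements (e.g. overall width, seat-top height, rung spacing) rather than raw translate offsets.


A chair. The seat is a 502×425×35 mm slab with its top at z = 476 mm, on four 50×50 mm corner legs (flush with the seat edges, standing on z = 0). A flat backrest 24 mm thick, 550 mm tall, spans the full seat width and rises from the seat top along its +y edge, rear face flush with the rear of the seat. Two armrests of 33×33 mm section run along each side from the seat's front edge to the front of the backrest, top faces 211 mm above the seat top and outer faces flush with the seat's x-edges; a 33×33 mm post under the front of each armrest stands on the seat at the front corner.


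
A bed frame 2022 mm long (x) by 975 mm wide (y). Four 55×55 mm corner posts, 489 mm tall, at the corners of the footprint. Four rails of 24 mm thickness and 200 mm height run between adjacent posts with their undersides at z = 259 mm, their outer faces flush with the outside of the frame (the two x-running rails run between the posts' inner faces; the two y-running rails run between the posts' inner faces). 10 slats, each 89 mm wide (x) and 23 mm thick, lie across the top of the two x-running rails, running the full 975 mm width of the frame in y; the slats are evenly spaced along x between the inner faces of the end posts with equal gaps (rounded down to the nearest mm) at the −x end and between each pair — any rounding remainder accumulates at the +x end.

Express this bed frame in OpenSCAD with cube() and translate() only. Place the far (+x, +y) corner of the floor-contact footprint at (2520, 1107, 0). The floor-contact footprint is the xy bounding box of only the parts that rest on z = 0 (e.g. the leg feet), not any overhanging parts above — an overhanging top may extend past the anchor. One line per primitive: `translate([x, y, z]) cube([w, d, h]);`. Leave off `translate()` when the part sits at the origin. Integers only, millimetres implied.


translate([498, 132, 0]) cube([55, 55, 489]);
translate([498, 1052, 0]) cube([55, 55, 489]);
translate([2465, 132, 0]) cube([55, 55, 489]);
translate([2465, 1052, 0]) cube([55, 55, 489]);
translate([553, 132, 259]) cube([1912, 24, 200]);
translate([553, 1083, 259]) cube([1912, 24, 200]);
translate([498, 187, 259]) cube([24, 865, 200]);
translate([2496, 187, 259]) cube([24, 865, 200]);
translate([645, 132, 459]) cube([89, 975, 23]);
translate([826, 132, 459]) cube([89, 975, 23]);
translate([1007, 132, 459]) cube([89, 975, 23]);
translate([1188, 132, 459]) cube([89, 975, 23]);
translate([1369, 132, 459]) cube([89, 975, 23]);
translate([1550, 132, 459]) cube([89, 975, 23]);
translate([1731, 132, 459]) cube([89, 975, 23]);
translate([1912, 132, 459]) cube([89, 975, 23]);
translate([2093, 132, 459]) cube([89, 975, 23]);
translate([2274, 132, 459]) cube([89, 975, 23]);


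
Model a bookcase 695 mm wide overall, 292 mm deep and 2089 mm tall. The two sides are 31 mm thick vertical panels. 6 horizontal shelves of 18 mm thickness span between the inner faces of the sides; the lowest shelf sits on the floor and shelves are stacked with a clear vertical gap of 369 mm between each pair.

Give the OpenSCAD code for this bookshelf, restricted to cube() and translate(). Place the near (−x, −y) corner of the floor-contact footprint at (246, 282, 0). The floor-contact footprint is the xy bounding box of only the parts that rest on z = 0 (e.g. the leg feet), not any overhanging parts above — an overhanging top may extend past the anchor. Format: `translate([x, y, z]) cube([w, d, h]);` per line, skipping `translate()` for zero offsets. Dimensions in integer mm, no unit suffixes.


translate([246, 282, 0]) cube([31, 292, 2089]);
translate([910, 282, 0]) cube([31, 292, 2089]);
translate([277, 282, 0]) cube([633, 292, 18]);
translate([277, 282, 387]) cube([633, 292, 18]);
translate([277, 282, 774]) cube([633, 292, 18]);
translate([277, 282, 1161]) cube([633, 292, 18]);
translate([277, 282, 1548]) cube([633, 292, 18]);
translate([277, 282, 1935]) cube([633, 292, 18]);


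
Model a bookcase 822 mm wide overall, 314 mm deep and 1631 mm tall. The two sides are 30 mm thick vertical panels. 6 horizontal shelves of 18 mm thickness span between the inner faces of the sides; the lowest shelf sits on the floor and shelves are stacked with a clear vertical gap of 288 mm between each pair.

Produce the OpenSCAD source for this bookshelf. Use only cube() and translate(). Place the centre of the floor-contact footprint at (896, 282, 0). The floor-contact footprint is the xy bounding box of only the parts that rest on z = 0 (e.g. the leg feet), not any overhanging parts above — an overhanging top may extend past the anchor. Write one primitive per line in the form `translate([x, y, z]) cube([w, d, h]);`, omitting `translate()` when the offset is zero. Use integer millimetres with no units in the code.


translate([485, 125, 0]) cube([30, 314, 1631]);
translate([1277, 125, 0]) cube([30, 314, 1631]);
translate([515, 125, 0]) cube([762, 314, 18]);
translate([515, 125, 306]) cube([762, 314, 18]);
translate([515, 125, 612]) cube([762, 314, 18]);
translate([515, 125, 918]) cube([762, 314, 18]);
translate([515, 125, 1224]) cube([762, 314, 18]);
translate([515, 125, 1530]) cube([762, 314, 18]);


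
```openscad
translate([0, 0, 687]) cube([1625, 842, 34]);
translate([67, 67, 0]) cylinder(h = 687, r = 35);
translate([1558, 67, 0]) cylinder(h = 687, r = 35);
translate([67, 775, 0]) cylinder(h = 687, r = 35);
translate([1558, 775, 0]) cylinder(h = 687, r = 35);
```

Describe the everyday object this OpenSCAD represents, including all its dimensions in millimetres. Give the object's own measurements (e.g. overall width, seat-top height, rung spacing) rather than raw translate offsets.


A table: top 1625 mm (x) × 842 mm (y), 34 mm thick, upper face at z = 721 mm, on four round legs of 70 mm diameter, each leg's bounding box inset 32 mm from the nearest pair of top edges from z = 0 to the bottom of the top.


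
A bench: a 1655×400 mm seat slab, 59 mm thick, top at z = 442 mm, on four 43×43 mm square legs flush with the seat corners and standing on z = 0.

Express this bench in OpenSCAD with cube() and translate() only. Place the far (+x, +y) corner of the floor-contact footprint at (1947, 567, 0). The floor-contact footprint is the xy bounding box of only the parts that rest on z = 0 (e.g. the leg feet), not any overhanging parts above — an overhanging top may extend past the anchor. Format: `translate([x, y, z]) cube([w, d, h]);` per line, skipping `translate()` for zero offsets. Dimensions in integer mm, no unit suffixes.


translate([292, 167, 383]) cube([1655, 400, 59]);
translate([292, 167, 0]) cube([43, 43, 383]);
translate([292, 524, 0]) cube([43, 43, 383]);
translate([1904, 167, 0]) cube([43, 43, 383]);
translate([1904, 524, 0]) cube([43, 43, 383]);


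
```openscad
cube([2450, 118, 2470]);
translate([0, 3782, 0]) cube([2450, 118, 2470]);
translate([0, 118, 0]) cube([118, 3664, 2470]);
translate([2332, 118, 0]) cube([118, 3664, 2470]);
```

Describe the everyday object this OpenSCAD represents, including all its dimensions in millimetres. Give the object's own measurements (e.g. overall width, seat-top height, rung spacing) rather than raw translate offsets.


The wall frame of a small rectangular building: four walls, each 2470 mm tall and 118 mm thick, enclosing a footprint 2450 mm (x) by 3900 mm (y) outside-to-outside, with no floor or roof. The front and back walls (the −y and +y sides) span the full width; the two side walls fit between them.


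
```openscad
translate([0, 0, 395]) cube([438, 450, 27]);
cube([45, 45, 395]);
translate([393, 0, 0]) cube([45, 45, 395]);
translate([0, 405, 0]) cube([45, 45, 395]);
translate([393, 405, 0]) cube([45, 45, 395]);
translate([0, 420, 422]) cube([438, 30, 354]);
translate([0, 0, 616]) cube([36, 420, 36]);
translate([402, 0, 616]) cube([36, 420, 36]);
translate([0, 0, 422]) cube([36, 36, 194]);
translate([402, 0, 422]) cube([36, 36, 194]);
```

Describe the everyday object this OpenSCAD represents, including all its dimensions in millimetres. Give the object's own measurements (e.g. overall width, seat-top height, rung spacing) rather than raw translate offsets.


A chair. The seat is a 438×450×27 mm slab with its top at z = 422 mm, on four 45×45 mm corner legs (flush with the seat edges, standing on z = 0). A flat backrest 30 mm thick, 354 mm tall, spans the full seat width and rises from the seat top along its +y edge, rear face flush with the rear of the seat. Two armrests of 36×36 mm section run along each side from the seat's front edge to the front of the backrest, top faces 230 mm above the seat top and outer faces flush with the seat's x-edges; a 36×36 mm post under the front of each armrest stands on the seat at the front corner.


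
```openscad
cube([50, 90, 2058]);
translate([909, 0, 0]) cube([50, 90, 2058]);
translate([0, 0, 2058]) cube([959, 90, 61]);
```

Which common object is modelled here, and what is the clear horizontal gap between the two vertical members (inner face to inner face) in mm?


A door frame. The clear opening width is 859 mm.

Two 2058 mm tall posts with a header on top — a door frame. The left jamb is 50 mm wide at x = 0; the right jamb starts at x = 909. The clear opening is 909 − 50 = 859 mm.


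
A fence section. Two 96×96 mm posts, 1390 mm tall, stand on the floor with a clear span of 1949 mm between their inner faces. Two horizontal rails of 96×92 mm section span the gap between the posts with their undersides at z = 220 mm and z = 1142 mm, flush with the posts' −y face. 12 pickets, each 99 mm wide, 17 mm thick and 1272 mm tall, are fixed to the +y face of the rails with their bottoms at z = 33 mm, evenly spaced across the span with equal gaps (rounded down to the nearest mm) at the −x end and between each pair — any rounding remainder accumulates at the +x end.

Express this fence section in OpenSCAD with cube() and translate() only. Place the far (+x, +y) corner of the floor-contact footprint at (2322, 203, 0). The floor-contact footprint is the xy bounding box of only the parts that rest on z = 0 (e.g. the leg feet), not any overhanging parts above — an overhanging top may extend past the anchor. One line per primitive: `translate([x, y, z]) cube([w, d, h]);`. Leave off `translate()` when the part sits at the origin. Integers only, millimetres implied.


translate([181, 107, 0]) cube([96, 96, 1390]);
translate([2226, 107, 0]) cube([96, 96, 1390]);
translate([277, 107, 220]) cube([1949, 96, 92]);
translate([277, 107, 1142]) cube([1949, 96, 92]);
translate([335, 203, 33]) cube([99, 17, 1272]);
translate([492, 203, 33]) cube([99, 17, 1272]);
translate([649, 203, 33]) cube([99, 17, 1272]);
translate([806, 203, 33]) cube([99, 17, 1272]);
translate([963, 203, 33]) cube([99, 17, 1272]);
translate([1120, 203, 33]) cube([99, 17, 1272]);
translate([1277, 203, 33]) cube([99, 17, 1272]);
translate([1434, 203, 33]) cube([99, 17, 1272]);
translate([1591, 203, 33]) cube([99, 17, 1272]);
translate([1748, 203, 33]) cube([99, 17, 1272]);
translate([1905, 203, 33]) cube([99, 17, 1272]);
translate([2062, 203, 33]) cube([99, 17, 1272]);


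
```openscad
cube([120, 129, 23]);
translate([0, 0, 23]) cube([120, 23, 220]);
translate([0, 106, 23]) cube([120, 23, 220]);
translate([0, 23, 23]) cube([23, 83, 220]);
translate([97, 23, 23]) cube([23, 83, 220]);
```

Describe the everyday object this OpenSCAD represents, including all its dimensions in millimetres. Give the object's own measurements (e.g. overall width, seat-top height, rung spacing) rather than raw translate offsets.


An open-topped rectangular box: outside dimensions 120×129×243 mm, with a uniform wall and base thickness of 23 mm. The base is a full 120×129 slab on the floor; four walls sit on top of the base. The front and back walls (the −y and +y sides) span the full width; the two side walls fit between them.


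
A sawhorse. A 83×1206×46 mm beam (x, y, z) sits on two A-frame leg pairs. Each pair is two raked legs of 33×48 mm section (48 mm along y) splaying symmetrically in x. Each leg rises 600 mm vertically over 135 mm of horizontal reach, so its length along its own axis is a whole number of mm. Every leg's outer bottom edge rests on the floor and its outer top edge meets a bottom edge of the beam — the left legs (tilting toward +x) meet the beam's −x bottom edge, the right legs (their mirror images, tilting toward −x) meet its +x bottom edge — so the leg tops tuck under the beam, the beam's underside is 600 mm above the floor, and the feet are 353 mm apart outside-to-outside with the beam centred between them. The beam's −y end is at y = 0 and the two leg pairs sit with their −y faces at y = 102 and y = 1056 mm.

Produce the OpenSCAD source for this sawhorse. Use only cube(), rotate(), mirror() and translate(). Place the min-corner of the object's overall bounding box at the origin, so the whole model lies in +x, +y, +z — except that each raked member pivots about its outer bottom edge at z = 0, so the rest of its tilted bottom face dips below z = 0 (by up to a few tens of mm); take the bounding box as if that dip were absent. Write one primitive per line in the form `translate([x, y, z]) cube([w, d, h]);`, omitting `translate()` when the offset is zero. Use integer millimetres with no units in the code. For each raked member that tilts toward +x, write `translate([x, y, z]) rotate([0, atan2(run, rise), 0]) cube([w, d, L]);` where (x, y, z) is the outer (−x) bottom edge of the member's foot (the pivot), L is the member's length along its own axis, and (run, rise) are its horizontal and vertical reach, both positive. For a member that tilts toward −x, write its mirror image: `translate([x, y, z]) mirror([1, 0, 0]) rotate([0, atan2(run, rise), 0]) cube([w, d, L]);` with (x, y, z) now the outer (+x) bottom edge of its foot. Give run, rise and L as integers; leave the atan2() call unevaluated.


translate([135, 0, 600]) cube([83, 1206, 46]);
translate([0, 102, 0]) rotate([0, atan2(135, 600), 0]) cube([33, 48, 615]);
translate([353, 102, 0]) mirror([1, 0, 0]) rotate([0, atan2(135, 600), 0]) cube([33, 48, 615]);
translate([0, 1056, 0]) rotate([0, atan2(135, 600), 0]) cube([33, 48, 615]);
translate([353, 1056, 0]) mirror([1, 0, 0]) rotate([0, atan2(135, 600), 0]) cube([33, 48, 615]);


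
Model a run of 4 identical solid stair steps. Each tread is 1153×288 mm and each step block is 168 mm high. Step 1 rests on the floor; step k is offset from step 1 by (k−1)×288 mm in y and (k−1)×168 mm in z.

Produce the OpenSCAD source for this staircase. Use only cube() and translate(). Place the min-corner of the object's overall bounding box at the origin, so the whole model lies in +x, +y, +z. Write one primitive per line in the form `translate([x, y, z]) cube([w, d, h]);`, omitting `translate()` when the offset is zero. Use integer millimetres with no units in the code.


cube([1153, 288, 168]);
translate([0, 288, 168]) cube([1153, 288, 168]);
translate([0, 576, 336]) cube([1153, 288, 168]);
translate([0, 864, 504]) cube([1153, 288, 168]);


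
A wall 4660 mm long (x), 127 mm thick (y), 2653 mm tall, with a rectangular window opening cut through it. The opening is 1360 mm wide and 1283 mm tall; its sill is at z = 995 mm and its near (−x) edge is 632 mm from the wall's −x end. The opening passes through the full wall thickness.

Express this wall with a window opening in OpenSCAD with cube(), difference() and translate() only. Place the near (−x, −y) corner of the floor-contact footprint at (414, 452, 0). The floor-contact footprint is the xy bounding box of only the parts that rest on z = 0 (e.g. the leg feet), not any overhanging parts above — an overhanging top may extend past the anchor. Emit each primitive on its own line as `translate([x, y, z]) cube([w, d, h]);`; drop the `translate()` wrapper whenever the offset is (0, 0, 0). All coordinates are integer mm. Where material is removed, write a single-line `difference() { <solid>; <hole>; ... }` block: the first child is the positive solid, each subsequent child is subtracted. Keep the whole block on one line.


difference() { translate([414, 452, 0]) cube([4660, 127, 2653]); translate([1046, 452, 995]) cube([1360, 127, 1283]); }


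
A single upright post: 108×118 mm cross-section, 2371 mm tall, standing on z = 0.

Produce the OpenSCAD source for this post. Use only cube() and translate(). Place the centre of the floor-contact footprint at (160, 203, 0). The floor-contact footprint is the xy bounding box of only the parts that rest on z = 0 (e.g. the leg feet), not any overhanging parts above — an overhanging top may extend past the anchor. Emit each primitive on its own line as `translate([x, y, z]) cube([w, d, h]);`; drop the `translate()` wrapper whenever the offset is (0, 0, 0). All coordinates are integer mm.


translate([106, 144, 0]) cube([108, 118, 2371]);


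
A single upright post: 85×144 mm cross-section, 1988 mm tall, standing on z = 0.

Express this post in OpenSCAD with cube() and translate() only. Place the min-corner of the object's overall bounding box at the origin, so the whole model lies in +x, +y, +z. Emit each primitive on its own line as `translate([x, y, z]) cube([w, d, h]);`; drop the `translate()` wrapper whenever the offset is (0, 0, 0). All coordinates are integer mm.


cube([85, 144, 1988]);


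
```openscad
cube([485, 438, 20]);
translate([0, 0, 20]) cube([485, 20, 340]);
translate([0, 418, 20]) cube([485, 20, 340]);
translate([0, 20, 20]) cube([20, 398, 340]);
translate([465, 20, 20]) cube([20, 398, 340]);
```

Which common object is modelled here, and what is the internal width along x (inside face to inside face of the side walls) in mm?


An open box. The internal width is 445 mm.

A 485×438 base slab with four walls standing on it — an open box. The base is 485 mm wide and the walls are 20 mm thick, so the internal width is 485 − 2 × 20 = 445 mm.


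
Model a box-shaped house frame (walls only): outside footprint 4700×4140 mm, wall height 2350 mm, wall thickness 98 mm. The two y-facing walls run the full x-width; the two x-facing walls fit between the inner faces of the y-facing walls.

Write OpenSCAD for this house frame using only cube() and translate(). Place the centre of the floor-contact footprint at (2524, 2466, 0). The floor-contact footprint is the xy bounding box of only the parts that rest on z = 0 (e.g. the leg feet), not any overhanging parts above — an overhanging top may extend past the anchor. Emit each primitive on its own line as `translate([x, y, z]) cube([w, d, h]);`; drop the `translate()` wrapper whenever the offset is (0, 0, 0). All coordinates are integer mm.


translate([174, 396, 0]) cube([4700, 98, 2350]);
translate([174, 4438, 0]) cube([4700, 98, 2350]);
translate([174, 494, 0]) cube([98, 3944, 2350]);
translate([4776, 494, 0]) cube([98, 3944, 2350]);


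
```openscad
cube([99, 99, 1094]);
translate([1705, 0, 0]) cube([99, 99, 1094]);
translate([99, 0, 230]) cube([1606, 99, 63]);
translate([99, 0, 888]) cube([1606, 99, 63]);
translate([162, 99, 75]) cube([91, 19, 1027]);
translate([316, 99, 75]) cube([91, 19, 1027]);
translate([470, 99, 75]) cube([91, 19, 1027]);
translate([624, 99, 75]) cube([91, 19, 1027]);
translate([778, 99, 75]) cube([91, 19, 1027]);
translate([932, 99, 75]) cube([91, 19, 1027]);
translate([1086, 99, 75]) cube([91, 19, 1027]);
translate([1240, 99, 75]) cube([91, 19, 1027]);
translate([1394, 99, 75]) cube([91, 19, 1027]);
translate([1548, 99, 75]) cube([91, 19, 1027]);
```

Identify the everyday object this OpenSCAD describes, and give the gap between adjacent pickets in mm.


A fence section. The picket gap is 63 mm.

Two posts, two rails, 10 pickets — a fence section. Span 1606 mm holds 10 pickets of 91 mm with 11 equal gaps: ⌊(1606 − 10·91) / 11⌋ = 63 mm.


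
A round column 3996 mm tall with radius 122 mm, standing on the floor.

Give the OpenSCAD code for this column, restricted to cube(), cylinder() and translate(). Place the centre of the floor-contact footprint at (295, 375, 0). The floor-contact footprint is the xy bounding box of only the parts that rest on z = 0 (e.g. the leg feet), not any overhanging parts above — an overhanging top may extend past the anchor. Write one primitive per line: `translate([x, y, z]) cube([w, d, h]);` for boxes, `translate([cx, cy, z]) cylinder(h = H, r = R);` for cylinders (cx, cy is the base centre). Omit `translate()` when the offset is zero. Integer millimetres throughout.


translate([295, 375, 0]) cylinder(h = 3996, r = 122);


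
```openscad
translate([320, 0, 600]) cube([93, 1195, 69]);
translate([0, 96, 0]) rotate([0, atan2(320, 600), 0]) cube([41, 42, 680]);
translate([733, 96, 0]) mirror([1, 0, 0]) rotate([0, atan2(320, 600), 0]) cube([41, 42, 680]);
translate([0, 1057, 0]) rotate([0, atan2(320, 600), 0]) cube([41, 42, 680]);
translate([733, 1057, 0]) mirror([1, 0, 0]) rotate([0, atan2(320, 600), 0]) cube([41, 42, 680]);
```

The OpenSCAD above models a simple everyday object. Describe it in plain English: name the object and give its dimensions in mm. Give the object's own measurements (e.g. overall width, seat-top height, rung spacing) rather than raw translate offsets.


A sawhorse. A 93×1195×69 mm beam (x, y, z) sits on two A-frame leg pairs. Each pair is two raked legs of 41×42 mm section (42 mm along y) splaying symmetrically in x. Each leg rises 600 mm vertically over 320 mm of horizontal reach and is 680 mm long along its own axis. Every leg's outer bottom edge rests on the floor and its outer top edge meets a bottom edge of the beam — the left legs (tilting toward +x) meet the beam's −x bottom edge, the right legs (their mirror images, tilting toward −x) meet its +x bottom edge — so the leg tops tuck under the beam, the beam's underside is 600 mm above the floor, and the feet are 733 mm apart outside-to-outside with the beam centred between them. The two leg pairs are set in 96 mm from either end of the beam.


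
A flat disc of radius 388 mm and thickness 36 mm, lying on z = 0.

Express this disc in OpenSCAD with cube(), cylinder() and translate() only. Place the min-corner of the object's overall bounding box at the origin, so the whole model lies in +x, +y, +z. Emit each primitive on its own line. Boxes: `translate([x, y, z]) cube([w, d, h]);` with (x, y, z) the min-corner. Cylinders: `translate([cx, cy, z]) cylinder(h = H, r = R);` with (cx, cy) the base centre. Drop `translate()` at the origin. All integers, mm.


translate([388, 388, 0]) cylinder(h = 36, r = 388);


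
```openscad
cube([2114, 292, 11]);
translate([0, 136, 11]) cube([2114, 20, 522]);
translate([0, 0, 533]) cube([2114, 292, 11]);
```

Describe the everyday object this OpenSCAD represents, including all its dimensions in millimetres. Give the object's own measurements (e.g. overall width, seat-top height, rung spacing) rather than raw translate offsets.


An I-beam lying along x, 2114 mm long. Overall section height 544 mm. Two flanges 292 mm wide (y) and 11 mm thick, one on the floor and one at the top; a web 20 mm thick runs between them, centred on the flange width.


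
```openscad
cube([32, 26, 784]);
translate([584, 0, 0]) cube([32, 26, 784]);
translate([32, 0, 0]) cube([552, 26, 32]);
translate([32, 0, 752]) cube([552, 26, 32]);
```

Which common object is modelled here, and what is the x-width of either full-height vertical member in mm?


A picture frame. The border width is 32 mm.

Four thin pieces enclosing a rectangular opening — a picture frame. The two full-height stiles are 784 mm tall; the top rail sits at z = 752 and is 32 mm tall, so the border above the opening is 784 − 752 = 32 mm, matching the stile x-width.


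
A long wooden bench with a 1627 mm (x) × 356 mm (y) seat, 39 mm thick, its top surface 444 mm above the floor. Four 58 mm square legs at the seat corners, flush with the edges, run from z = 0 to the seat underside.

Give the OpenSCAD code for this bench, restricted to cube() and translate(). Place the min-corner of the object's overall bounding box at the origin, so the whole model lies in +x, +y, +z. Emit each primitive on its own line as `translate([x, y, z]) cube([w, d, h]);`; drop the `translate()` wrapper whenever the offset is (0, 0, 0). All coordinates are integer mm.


translate([0, 0, 405]) cube([1627, 356, 39]);
cube([58, 58, 405]);
translate([0, 298, 0]) cube([58, 58, 405]);
translate([1569, 0, 0]) cube([58, 58, 405]);
translate([1569, 298, 0]) cube([58, 58, 405]);


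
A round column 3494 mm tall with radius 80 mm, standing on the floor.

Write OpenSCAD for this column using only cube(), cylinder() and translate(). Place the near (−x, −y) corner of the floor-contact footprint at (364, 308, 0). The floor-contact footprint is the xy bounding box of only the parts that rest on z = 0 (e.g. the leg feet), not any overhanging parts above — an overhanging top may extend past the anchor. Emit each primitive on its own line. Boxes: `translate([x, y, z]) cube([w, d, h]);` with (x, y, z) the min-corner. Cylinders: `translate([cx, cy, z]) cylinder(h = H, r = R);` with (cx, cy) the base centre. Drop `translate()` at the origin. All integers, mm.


translate([444, 388, 0]) cylinder(h = 3494, r = 80);


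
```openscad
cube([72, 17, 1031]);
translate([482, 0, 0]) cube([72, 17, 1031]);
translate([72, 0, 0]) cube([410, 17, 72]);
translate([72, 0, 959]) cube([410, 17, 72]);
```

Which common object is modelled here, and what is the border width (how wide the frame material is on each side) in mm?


A picture frame. The border width is 72 mm.

Four thin pieces enclosing a rectangular opening — a picture frame. The two full-height stiles are 1031 mm tall; the top rail sits at z = 959 and is 72 mm tall, so the border above the opening is 1031 − 959 = 72 mm, matching the stile x-width.


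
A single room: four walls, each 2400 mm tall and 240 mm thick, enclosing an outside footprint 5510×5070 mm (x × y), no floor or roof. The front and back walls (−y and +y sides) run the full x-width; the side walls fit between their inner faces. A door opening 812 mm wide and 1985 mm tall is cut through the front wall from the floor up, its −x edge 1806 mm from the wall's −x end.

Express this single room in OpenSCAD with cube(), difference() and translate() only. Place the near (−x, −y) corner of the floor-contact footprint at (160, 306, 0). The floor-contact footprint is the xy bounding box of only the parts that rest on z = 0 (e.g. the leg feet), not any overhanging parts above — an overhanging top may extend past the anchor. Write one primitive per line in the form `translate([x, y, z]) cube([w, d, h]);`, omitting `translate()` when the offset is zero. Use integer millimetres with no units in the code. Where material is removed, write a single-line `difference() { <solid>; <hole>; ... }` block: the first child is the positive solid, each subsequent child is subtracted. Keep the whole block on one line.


difference() { translate([160, 306, 0]) cube([5510, 240, 2400]); translate([1966, 306, 0]) cube([812, 240, 1985]); }
translate([160, 5136, 0]) cube([5510, 240, 2400]);
translate([160, 546, 0]) cube([240, 4590, 2400]);
translate([5430, 546, 0]) cube([240, 4590, 2400]);


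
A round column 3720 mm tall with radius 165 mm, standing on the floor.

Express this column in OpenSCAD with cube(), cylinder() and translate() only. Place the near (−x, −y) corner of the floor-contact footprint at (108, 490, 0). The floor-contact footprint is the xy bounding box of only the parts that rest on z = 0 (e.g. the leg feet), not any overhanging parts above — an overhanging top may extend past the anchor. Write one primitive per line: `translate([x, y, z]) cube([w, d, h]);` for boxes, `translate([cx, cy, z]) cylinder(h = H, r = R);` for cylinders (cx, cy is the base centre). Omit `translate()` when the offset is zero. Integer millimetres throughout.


translate([273, 655, 0]) cylinder(h = 3720, r = 165);


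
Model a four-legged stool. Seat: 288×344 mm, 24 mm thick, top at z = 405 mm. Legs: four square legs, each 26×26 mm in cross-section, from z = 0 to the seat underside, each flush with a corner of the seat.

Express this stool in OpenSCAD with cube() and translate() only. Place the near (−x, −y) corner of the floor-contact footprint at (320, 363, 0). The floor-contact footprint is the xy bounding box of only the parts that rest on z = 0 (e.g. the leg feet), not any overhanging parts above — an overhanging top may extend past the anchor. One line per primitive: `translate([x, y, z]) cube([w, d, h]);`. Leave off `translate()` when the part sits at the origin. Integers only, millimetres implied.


translate([320, 363, 381]) cube([288, 344, 24]);
translate([320, 363, 0]) cube([26, 26, 381]);
translate([582, 363, 0]) cube([26, 26, 381]);
translate([320, 681, 0]) cube([26, 26, 381]);
translate([582, 681, 0]) cube([26, 26, 381]);


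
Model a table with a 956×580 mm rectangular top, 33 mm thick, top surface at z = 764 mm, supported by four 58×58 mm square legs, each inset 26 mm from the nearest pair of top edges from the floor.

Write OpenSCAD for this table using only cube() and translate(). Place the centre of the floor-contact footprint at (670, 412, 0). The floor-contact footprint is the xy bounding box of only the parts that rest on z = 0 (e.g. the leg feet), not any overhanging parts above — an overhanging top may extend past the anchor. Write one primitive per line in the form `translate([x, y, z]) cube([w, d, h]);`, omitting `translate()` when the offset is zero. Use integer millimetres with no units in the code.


translate([192, 122, 731]) cube([956, 580, 33]);
translate([218, 148, 0]) cube([58, 58, 731]);
translate([1064, 148, 0]) cube([58, 58, 731]);
translate([218, 618, 0]) cube([58, 58, 731]);
translate([1064, 618, 0]) cube([58, 58, 731]);


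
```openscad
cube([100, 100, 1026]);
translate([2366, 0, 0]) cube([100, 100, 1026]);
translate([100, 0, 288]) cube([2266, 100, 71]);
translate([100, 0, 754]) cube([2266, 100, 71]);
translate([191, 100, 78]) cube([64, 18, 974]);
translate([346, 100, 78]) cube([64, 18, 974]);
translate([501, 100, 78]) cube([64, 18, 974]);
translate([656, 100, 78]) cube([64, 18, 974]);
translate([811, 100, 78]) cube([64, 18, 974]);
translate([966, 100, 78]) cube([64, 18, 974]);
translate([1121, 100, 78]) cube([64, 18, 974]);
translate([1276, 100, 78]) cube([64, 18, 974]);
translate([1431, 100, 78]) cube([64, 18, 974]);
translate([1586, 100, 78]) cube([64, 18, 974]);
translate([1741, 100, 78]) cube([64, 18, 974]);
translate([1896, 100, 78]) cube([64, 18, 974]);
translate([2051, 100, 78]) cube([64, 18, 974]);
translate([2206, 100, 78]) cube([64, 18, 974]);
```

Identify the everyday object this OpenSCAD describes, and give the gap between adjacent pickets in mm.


A fence section. The picket gap is 91 mm.

Two posts, two rails, 14 pickets — a fence section. Span 2266 mm holds 14 pickets of 64 mm with 15 equal gaps: ⌊(2266 − 14·64) / 15⌋ = 91 mm.


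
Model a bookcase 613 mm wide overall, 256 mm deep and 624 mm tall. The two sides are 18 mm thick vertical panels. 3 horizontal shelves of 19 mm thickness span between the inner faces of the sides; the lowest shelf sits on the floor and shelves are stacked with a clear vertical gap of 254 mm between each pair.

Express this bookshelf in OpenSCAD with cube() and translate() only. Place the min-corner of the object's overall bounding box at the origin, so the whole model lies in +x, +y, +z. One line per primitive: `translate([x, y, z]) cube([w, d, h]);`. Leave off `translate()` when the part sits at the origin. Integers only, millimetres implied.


cube([18, 256, 624]);
translate([595, 0, 0]) cube([18, 256, 624]);
translate([18, 0, 0]) cube([577, 256, 19]);
translate([18, 0, 273]) cube([577, 256, 19]);
translate([18, 0, 546]) cube([577, 256, 19]);


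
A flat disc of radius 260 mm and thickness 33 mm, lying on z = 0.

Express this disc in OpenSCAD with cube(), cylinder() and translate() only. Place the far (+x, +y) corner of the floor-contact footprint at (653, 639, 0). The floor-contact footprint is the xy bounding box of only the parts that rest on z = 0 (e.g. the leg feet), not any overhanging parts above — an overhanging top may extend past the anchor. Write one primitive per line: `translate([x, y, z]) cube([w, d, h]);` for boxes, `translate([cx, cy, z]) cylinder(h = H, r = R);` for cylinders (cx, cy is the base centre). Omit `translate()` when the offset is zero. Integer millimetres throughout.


translate([393, 379, 0]) cylinder(h = 33, r = 260);
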